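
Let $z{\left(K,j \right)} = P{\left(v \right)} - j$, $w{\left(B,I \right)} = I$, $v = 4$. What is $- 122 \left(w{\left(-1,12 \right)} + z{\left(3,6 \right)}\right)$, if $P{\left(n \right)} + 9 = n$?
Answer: $-122$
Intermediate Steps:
$P{\left(n \right)} = -9 + n$
$z{\left(K,j \right)} = -5 - j$ ($z{\left(K,j \right)} = \left(-9 + 4\right) - j = -5 - j$)
$- 122 \left(w{\left(-1,12 \right)} + z{\left(3,6 \right)}\right) = - 122 \left(12 - 11\right) = \left(-122\right) 1 = -122$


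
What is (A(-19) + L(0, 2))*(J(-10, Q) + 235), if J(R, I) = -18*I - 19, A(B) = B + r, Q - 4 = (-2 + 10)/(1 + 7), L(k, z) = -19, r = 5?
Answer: -4158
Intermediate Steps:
Q = 5 (Q = 4 + (-2 + 10)/(1 + 7) = 4 + 8/8 = 4 + 8*(⅛) = 4 + 1 = 5)
A(B) = 5 + B (A(B) = B + 5 = 5 + B)
J(R, I) = -19 - 18*I
(A(-19) + L(0, 2))*(J(-10, Q) + 235) = ((5 - 19) - 19)*((-19 - 18*5) + 235) = (-14 - 19)*((-19 - 90) + 235) = -33*(-109 + 235) = -33*126 = -4158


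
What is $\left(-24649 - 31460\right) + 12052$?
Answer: $-44057$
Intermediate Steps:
$\left(-24649 - 31460\right) + 12052 = -56109 + 12052 = -44057$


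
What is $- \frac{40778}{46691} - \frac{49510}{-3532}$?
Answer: $\frac{1083821757}{82456306} \approx 13.144$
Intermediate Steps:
$- \frac{40778}{46691} - \frac{49510}{-3532} = \left(-40778\right) \frac{1}{46691} - - \frac{24755}{1766} = - \frac{40778}{46691} + \frac{24755}{1766} = \frac{1083821757}{82456306}$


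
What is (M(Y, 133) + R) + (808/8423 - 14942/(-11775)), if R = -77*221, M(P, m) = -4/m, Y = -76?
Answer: -224454485595047/13191049725 ≈ -17016.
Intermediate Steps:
R = -17017
(M(Y, 133) + R) + (808/8423 - 14942/(-11775)) = (-4/133 - 17017) + (808/8423 - 14942/(-11775)) = (-4*1/133 - 17017) + (808*(1/8423) - 14942*(-1/11775)) = (-4/133 - 17017) + (808/8423 + 14942/11775) = -2263265/133 + 135370666/99180825 = -224454485595047/13191049725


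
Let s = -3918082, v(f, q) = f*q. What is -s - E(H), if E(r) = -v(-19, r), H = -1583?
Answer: 3948159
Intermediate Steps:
E(r) = 19*r (E(r) = -(-19)*r = 19*r)
-s - E(H) = -1*(-3918082) - 19*(-1583) = 3918082 - 1*(-30077) = 3918082 + 30077 = 3948159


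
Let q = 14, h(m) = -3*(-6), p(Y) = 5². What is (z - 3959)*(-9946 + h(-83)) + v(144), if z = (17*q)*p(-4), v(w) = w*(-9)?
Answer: -19767944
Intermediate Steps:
p(Y) = 25
h(m) = 18
v(w) = -9*w
z = 5950 (z = (17*14)*25 = 238*25 = 5950)
(z - 3959)*(-9946 + h(-83)) + v(144) = (5950 - 3959)*(-9946 + 18) - 9*144 = 1991*(-9928) - 1296 = -19766648 - 1296 = -19767944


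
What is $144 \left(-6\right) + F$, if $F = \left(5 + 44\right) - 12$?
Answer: $-827$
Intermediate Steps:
$F = 37$ ($F = 49 - 12 = 37$)
$144 \left(-6\right) + F = 144 \left(-6\right) + 37 = -864 + 37 = -827$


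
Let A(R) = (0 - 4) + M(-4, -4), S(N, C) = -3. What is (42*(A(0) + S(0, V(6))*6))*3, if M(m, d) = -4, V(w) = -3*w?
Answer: -3276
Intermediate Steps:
A(R) = -8 (A(R) = (0 - 4) - 4 = -4 - 4 = -8)
(42*(A(0) + S(0, V(6))*6))*3 = (42*(-8 - 3*6))*3 = (42*(-8 - 18))*3 = (42*(-26))*3 = -1092*3 = -3276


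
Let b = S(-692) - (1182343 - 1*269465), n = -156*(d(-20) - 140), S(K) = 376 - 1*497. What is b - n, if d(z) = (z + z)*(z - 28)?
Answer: -635319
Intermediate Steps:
d(z) = 2*z*(-28 + z) (d(z) = (2*z)*(-28 + z) = 2*z*(-28 + z))
S(K) = -121 (S(K) = 376 - 497 = -121)
n = -277680 (n = -156*(2*(-20)*(-28 - 20) - 140) = -156*(2*(-20)*(-48) - 140) = -156*(1920 - 140) = -156*1780 = -277680)
b = -912999 (b = -121 - (1182343 - 1*269465) = -121 - (1182343 - 269465) = -121 - 1*912878 = -121 - 912878 = -912999)
b - n = -912999 - 1*(-277680) = -912999 + 277680 = -635319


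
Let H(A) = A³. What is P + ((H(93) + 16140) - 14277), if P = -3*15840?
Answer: 758700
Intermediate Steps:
P = -47520
P + ((H(93) + 16140) - 14277) = -47520 + ((93³ + 16140) - 14277) = -47520 + ((804357 + 16140) - 14277) = -47520 + (820497 - 14277) = -47520 + 806220 = 758700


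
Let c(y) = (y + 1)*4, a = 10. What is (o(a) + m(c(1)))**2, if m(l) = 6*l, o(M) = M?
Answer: 3364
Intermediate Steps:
c(y) = 4 + 4*y (c(y) = (1 + y)*4 = 4 + 4*y)
(o(a) + m(c(1)))**2 = (10 + 6*(4 + 4*1))**2 = (10 + 6*(4 + 4))**2 = (10 + 6*8)**2 = (10 + 48)**2 = 58**2 = 3364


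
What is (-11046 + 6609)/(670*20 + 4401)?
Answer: -4437/17801 ≈ -0.24926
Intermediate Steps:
(-11046 + 6609)/(670*20 + 4401) = -4437/(13400 + 4401) = -4437/17801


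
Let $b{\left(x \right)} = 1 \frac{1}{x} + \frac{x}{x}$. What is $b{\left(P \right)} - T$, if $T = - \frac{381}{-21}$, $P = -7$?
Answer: $- \frac{121}{7} \approx -17.286$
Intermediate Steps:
$T = \frac{127}{7}$ ($T = \left(-381\right) \left(- \frac{1}{21}\right) = \frac{127}{7} \approx 18.143$)
$b{\left(x \right)} = 1 + \frac{1}{x}$ ($b{\left(x \right)} = \frac{1}{x} + 1 = 1 + \frac{1}{x}$)
$b{\left(P \right)} - T = \frac{1 - 7}{-7} - \frac{127}{7} = \left(- \frac{1}{7}\right) \left(-6\right) - \frac{127}{7} = \frac{6}{7} - \frac{127}{7} = - \frac{121}{7}$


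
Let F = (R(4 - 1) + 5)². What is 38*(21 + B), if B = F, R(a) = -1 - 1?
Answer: 1140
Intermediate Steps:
R(a) = -2
F = 9 (F = (-2 + 5)² = 3² = 9)
B = 9
38*(21 + B) = 38*(21 + 9) = 38*30 = 1140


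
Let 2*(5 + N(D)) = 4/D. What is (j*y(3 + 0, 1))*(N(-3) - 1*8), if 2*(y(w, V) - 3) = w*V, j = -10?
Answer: 615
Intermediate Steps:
N(D) = -5 + 2/D (N(D) = -5 + (4/D)/2 = -5 + 2/D)
y(w, V) = 3 + V*w/2 (y(w, V) = 3 + (w*V)/2 = 3 + (V*w)/2 = 3 + V*w/2)
(j*y(3 + 0, 1))*(N(-3) - 1*8) = (-10*(3 + (1/2)*1*(3 + 0)))*((-5 + 2/(-3)) - 1*8) = (-10*(3 + (1/2)*1*3))*((-5 + 2*(-1/3)) - 8) = (-10*(3 + 3/2))*((-5 - 2/3) - 8) = (-10*9/2)*(-17/3 - 8) = -45*(-41/3) = 615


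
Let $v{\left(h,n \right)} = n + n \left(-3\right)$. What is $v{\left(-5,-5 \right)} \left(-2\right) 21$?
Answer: $-420$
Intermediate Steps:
$v{\left(h,n \right)} = - 2 n$ ($v{\left(h,n \right)} = n - 3 n = - 2 n$)
$v{\left(-5,-5 \right)} \left(-2\right) 21 = \left(-2\right) \left(-5\right) \left(-2\right) 21 = 10 \left(-2\right) 21 = \left(-20\right) 21 = -420$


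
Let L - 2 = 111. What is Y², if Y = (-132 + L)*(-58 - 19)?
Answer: 2140369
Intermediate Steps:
L = 113 (L = 2 + 111 = 113)
Y = 1463 (Y = (-132 + 113)*(-58 - 19) = -19*(-77) = 1463)
Y² = 1463² = 2140369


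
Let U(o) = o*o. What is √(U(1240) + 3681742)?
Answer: √5219342 ≈ 2284.6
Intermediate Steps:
U(o) = o²
√(U(1240) + 3681742) = √(1240² + 3681742) = √(1537600 + 3681742) = √5219342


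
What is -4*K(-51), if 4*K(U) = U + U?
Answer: 102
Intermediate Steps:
K(U) = U/2 (K(U) = (U + U)/4 = (2*U)/4 = U/2)
-4*K(-51) = -2*(-51) = -4*(-51/2) = 102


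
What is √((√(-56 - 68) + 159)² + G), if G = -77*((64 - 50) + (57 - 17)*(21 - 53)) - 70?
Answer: √(122569 + 636*I*√31) ≈ 350.14 + 5.057*I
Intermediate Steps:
G = 97412 (G = -77*(14 + 40*(-32)) - 70 = -77*(14 - 1280) - 70 = -77*(-1266) - 70 = 97482 - 70 = 97412)
√((√(-56 - 68) + 159)² + G) = √((√(-56 - 68) + 159)² + 97412) = √((√(-124) + 159)² + 97412) = √((2*I*√31 + 159)² + 97412) = √((159 + 2*I*√31)² + 97412) = √(97412 + (159 + 2*I*√31)²)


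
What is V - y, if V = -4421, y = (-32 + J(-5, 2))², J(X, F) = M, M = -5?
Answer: -5790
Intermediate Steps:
J(X, F) = -5
y = 1369 (y = (-32 - 5)² = (-37)² = 1369)
V - y = -4421 - 1*1369 = -4421 - 1369 = -5790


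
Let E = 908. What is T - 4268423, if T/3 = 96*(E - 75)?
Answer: -4028519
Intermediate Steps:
T = 239904 (T = 3*(96*(908 - 75)) = 3*(96*833) = 3*79968 = 239904)
T - 4268423 = 239904 - 4268423 = -4028519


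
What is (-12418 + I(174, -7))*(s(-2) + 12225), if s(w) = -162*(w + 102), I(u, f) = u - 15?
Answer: 48729525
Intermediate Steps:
I(u, f) = -15 + u
s(w) = -16524 - 162*w (s(w) = -162*(102 + w) = -16524 - 162*w)
(-12418 + I(174, -7))*(s(-2) + 12225) = (-12418 + (-15 + 174))*((-16524 - 162*(-2)) + 12225) = (-12418 + 159)*((-16524 + 324) + 12225) = -12259*(-16200 + 12225) = -12259*(-3975) = 48729525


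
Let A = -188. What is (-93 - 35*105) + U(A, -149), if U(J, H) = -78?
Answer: -3846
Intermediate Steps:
(-93 - 35*105) + U(A, -149) = (-93 - 35*105) - 78 = (-93 - 3675) - 78 = -3768 - 78 = -3846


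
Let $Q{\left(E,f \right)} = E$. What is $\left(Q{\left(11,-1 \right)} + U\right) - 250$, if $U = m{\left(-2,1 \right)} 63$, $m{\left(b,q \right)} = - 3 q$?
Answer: $-428$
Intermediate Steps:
$U = -189$ ($U = \left(-3\right) 1 \cdot 63 = \left(-3\right) 63 = -189$)
$\left(Q{\left(11,-1 \right)} + U\right) - 250 = \left(11 - 189\right) - 250 = -178 - 250 = -428$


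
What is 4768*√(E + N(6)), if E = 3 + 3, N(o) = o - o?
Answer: 4768*√6 ≈ 11679.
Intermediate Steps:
N(o) = 0
E = 6
4768*√(E + N(6)) = 4768*√(6 + 0) = 4768*√6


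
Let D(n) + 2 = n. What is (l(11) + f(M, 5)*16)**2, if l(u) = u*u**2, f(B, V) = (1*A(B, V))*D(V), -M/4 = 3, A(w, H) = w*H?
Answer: 2399401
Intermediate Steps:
A(w, H) = H*w
M = -12 (M = -4*3 = -12)
D(n) = -2 + n
f(B, V) = B*V*(-2 + V) (f(B, V) = (1*(V*B))*(-2 + V) = (1*(B*V))*(-2 + V) = (B*V)*(-2 + V) = B*V*(-2 + V))
l(u) = u**3
(l(11) + f(M, 5)*16)**2 = (11**3 - 12*5*(-2 + 5)*16)**2 = (1331 - 12*5*3*16)**2 = (1331 - 180*16)**2 = (1331 - 2880)**2 = (-1549)**2 = 2399401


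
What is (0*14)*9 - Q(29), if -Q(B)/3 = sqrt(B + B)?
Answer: 3*sqrt(58) ≈ 22.847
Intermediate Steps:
Q(B) = -3*sqrt(2)*sqrt(B) (Q(B) = -3*sqrt(B + B) = -3*sqrt(2)*sqrt(B))
(0*14)*9 - Q(29) = (0*14)*9 - (-3)*sqrt(2)*sqrt(29) = 0*9 - (-3)*sqrt(58) = 0 + 3*sqrt(58) = 3*sqrt(58)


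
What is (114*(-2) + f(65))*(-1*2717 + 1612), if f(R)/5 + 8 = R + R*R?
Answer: -23406110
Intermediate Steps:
f(R) = -40 + 5*R + 5*R² (f(R) = -40 + 5*(R + R*R) = -40 + 5*(R + R²) = -40 + (5*R + 5*R²) = -40 + 5*R + 5*R²)
(114*(-2) + f(65))*(-1*2717 + 1612) = (114*(-2) + (-40 + 5*65 + 5*65²))*(-1*2717 + 1612) = (-228 + (-40 + 325 + 5*4225))*(-2717 + 1612) = (-228 + (-40 + 325 + 21125))*(-1105) = (-228 + 21410)*(-1105) = 21182*(-1105) = -23406110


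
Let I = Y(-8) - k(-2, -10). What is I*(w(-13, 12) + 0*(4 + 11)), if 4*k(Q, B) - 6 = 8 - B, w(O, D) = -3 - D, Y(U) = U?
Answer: 210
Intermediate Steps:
k(Q, B) = 7/2 - B/4 (k(Q, B) = 3/2 + (8 - B)/4 = 3/2 + (2 - B/4) = 7/2 - B/4)
I = -14 (I = -8 - (7/2 - ¼*(-10)) = -8 - (7/2 + 5/2) = -8 - 1*6 = -8 - 6 = -14)
I*(w(-13, 12) + 0*(4 + 11)) = -14*((-3 - 1*12) + 0*(4 + 11)) = -14*((-3 - 12) + 0*15) = -14*(-15 + 0) = -14*(-15) = 210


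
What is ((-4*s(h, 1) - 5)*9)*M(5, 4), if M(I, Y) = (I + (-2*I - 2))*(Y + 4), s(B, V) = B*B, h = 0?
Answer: 2520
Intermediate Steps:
s(B, V) = B²
M(I, Y) = (-2 - I)*(4 + Y) (M(I, Y) = (I + (-2 - 2*I))*(4 + Y) = (-2 - I)*(4 + Y))
((-4*s(h, 1) - 5)*9)*M(5, 4) = ((-4*0² - 5)*9)*(-8 - 4*5 - 2*4 - 1*5*4) = ((-4*0 - 5)*9)*(-8 - 20 - 8 - 20) = ((0 - 5)*9)*(-56) = -5*9*(-56) = -45*(-56) = 2520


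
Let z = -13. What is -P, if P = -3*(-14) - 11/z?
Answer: -557/13 ≈ -42.846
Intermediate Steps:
P = 557/13 (P = -3*(-14) - 11/(-13) = 42 - 11*(-1/13) = 42 + 11/13 = 557/13 ≈ 42.846)
-P = -1*557/13 = -557/13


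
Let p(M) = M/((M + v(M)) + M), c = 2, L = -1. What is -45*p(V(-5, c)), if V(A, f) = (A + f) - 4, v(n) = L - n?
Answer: -315/8 ≈ -39.375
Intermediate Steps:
v(n) = -1 - n
V(A, f) = -4 + A + f
p(M) = M/(-1 + M) (p(M) = M/((M + (-1 - M)) + M) = M/(-1 + M))
-45*p(V(-5, c)) = -45*(-4 - 5 + 2)/(-1 + (-4 - 5 + 2)) = -(-315)/(-1 - 7) = -(-315)/(-8) = -(-315)*(-1)/8 = -45*7/8 = -315/8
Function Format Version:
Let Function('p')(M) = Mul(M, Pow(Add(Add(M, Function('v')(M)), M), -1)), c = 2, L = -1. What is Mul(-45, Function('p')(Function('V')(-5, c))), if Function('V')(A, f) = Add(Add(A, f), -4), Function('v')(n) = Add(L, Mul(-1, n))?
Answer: Rational(-315, 8) ≈ -39.375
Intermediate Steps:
Function('v')(n) = Add(-1, Mul(-1, n))
Function('V')(A, f) = Add(-4, A, f)
Function('p')(M) = Mul(M, Pow(Add(-1, M), -1)) (Function('p')(M) = Mul(M, Pow(Add(Add(M, Add(-1, Mul(-1, M))), M), -1)) = Mul(M, Pow(Add(-1, M), -1)))
Mul(-45, Function('p')(Function('V')(-5, c))) = Mul(-45, Mul(Add(-4, -5, 2), Pow(Add(-1, Add(-4, -5, 2)), -1))) = Mul(-45, Mul(-7, Pow(Add(-1, -7), -1))) = Mul(-45, Mul(-7, Pow(-8, -1))) = Mul(-45, Mul(-7, Rational(-1, 8))) = Mul(-45, Rational(7, 8)) = Rational(-315, 8)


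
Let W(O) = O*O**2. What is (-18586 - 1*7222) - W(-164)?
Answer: 4385136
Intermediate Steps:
W(O) = O**3
(-18586 - 1*7222) - W(-164) = (-18586 - 1*7222) - 1*(-164)**3 = (-18586 - 7222) - 1*(-4410944) = -25808 + 4410944 = 4385136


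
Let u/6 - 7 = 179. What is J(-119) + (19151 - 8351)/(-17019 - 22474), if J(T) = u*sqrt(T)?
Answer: -10800/39493 + 1116*I*sqrt(119) ≈ -0.27347 + 12174.0*I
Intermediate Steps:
u = 1116 (u = 42 + 6*179 = 42 + 1074 = 1116)
J(T) = 1116*sqrt(T)
J(-119) + (19151 - 8351)/(-17019 - 22474) = 1116*sqrt(-119) + (19151 - 8351)/(-17019 - 22474) = 1116*(I*sqrt(119)) + 10800/(-39493) = 1116*I*sqrt(119) + 10800*(-1/39493) = 1116*I*sqrt(119) - 10800/39493 = -10800/39493 + 1116*I*sqrt(119)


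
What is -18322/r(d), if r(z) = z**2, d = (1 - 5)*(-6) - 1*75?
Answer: -18322/2601 ≈ -7.0442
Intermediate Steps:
d = -51 (d = -4*(-6) - 75 = 24 - 75 = -51)
-18322/r(d) = -18322/((-51)**2) = -18322/2601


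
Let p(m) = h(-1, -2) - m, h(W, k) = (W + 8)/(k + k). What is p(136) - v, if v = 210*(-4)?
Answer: 2809/4 ≈ 702.25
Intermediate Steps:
h(W, k) = (8 + W)/(2*k) (h(W, k) = (8 + W)/((2*k)) = (8 + W)*(1/(2*k)) = (8 + W)/(2*k))
p(m) = -7/4 - m (p(m) = (½)*(8 - 1)/(-2) - m = (½)*(-½)*7 - m = -7/4 - m)
v = -840
p(136) - v = (-7/4 - 1*136) - 1*(-840) = (-7/4 - 136) + 840 = -551/4 + 840 = 2809/4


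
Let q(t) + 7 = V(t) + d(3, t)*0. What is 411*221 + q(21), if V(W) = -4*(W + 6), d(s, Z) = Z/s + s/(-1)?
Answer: 90716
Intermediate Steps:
d(s, Z) = -s + Z/s (d(s, Z) = Z/s + s*(-1) = Z/s - s = -s + Z/s)
V(W) = -24 - 4*W (V(W) = -4*(6 + W) = -24 - 4*W)
q(t) = -31 - 4*t (q(t) = -7 + ((-24 - 4*t) + (-1*3 + t/3)*0) = -7 + ((-24 - 4*t) + (-3 + t*(⅓))*0) = -7 + ((-24 - 4*t) + (-3 + t/3)*0) = -7 + ((-24 - 4*t) + 0) = -7 + (-24 - 4*t) = -31 - 4*t)
411*221 + q(21) = 411*221 + (-31 - 4*21) = 90831 + (-31 - 84) = 90831 - 115 = 90716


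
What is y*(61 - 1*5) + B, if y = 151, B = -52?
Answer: 8404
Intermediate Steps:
y*(61 - 1*5) + B = 151*(61 - 1*5) - 52 = 151*(61 - 5) - 52 = 151*56 - 52 = 8456 - 52 = 8404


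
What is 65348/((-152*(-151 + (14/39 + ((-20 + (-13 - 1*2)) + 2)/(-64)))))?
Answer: 20388576/7119547 ≈ 2.8637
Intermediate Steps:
65348/((-152*(-151 + (14/39 + ((-20 + (-13 - 1*2)) + 2)/(-64))))) = 65348/((-152*(-151 + (14*(1/39) + ((-20 + (-13 - 2)) + 2)*(-1/64))))) = 65348/((-152*(-151 + (14/39 + ((-20 - 15) + 2)*(-1/64))))) = 65348/((-152*(-151 + (14/39 + (-35 + 2)*(-1/64))))) = 65348/((-152*(-151 + (14/39 - 33*(-1/64))))) = 65348/((-152*(-151 + (14/39 + 33/64)))) = 65348/((-152*(-151 + 2183/2496))) = 65348/((-152*(-374713/2496))) = 65348/(7119547/312) = 65348*(312/7119547) = 20388576/7119547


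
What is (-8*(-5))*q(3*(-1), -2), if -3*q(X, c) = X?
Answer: 40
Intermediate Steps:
q(X, c) = -X/3
(-8*(-5))*q(3*(-1), -2) = (-8*(-5))*(-(-1)) = 40*(-⅓*(-3)) = 40*1 = 40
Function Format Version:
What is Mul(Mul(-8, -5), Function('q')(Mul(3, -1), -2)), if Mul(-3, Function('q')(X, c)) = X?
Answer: 40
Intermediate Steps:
Function('q')(X, c) = Mul(Rational(-1, 3), X)
Mul(Mul(-8, -5), Function('q')(Mul(3, -1), -2)) = Mul(Mul(-8, -5), Mul(Rational(-1, 3), Mul(3, -1))) = Mul(40, Mul(Rational(-1, 3), -3)) = Mul(40, 1) = 40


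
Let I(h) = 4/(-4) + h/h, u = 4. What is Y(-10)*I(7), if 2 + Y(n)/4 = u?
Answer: 0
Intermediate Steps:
I(h) = 0 (I(h) = 4*(-1/4) + 1 = -1 + 1 = 0)
Y(n) = 8 (Y(n) = -8 + 4*4 = -8 + 16 = 8)
Y(-10)*I(7) = 8*0 = 0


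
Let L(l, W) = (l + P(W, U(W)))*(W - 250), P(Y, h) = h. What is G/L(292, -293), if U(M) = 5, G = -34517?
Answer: 34517/161271 ≈ 0.21403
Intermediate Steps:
L(l, W) = (-250 + W)*(5 + l) (L(l, W) = (l + 5)*(W - 250) = (5 + l)*(-250 + W) = (-250 + W)*(5 + l))
G/L(292, -293) = -34517/(-1250 - 250*292 + 5*(-293) - 293*292) = -34517/(-1250 - 73000 - 1465 - 85556) = -34517/(-161271) = -34517*(-1/161271) = 34517/161271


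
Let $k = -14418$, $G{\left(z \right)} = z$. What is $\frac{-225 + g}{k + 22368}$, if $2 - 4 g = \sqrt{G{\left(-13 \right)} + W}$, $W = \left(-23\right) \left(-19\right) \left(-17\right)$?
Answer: $- \frac{449}{15900} - \frac{61 i \sqrt{2}}{31800} \approx -0.028239 - 0.0027128 i$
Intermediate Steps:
$W = -7429$ ($W = 437 \left(-17\right) = -7429$)
$g = \frac{1}{2} - \frac{61 i \sqrt{2}}{4}$ ($g = \frac{1}{2} - \frac{\sqrt{-13 - 7429}}{4} = \frac{1}{2} - \frac{\sqrt{-7442}}{4} = \frac{1}{2} - \frac{61 i \sqrt{2}}{4} \approx 0.5 - 21.567 i$)
$\frac{-225 + g}{k + 22368} = \frac{-225 + \left(\frac{1}{2} - \frac{61 i \sqrt{2}}{4}\right)}{-14418 + 22368} = \frac{- \frac{449}{2} - \frac{61 i \sqrt{2}}{4}}{7950} = \left(- \frac{449}{2} - \frac{61 i \sqrt{2}}{4}\right) \frac{1}{7950} = - \frac{449}{15900} - \frac{61 i \sqrt{2}}{31800}$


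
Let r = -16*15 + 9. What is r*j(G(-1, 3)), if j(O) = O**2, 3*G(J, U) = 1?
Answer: -77/3 ≈ -25.667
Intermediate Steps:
G(J, U) = 1/3 (G(J, U) = (1/3)*1 = 1/3)
r = -231 (r = -240 + 9 = -231)
r*j(G(-1, 3)) = -231*(1/3)**2 = -231*1/9 = -77/3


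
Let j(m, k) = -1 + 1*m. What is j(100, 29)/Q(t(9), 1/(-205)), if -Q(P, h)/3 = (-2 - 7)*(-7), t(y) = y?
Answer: -11/21 ≈ -0.52381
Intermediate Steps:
j(m, k) = -1 + m
Q(P, h) = -189 (Q(P, h) = -3*(-2 - 7)*(-7) = -(-27)*(-7) = -3*63 = -189)
j(100, 29)/Q(t(9), 1/(-205)) = (-1 + 100)/(-189) = 99*(-1/189) = -11/21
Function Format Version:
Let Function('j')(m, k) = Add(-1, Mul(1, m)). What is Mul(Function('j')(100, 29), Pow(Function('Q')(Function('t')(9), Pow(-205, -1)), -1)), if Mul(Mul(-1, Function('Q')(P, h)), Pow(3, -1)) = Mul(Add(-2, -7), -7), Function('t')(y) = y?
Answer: Rational(-11, 21) ≈ -0.52381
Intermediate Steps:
Function('j')(m, k) = Add(-1, m)
Function('Q')(P, h) = -189 (Function('Q')(P, h) = Mul(-3, Mul(Add(-2, -7), -7)) = Mul(-3, Mul(-9, -7)) = Mul(-3, 63) = -189)
Mul(Function('j')(100, 29), Pow(Function('Q')(Function('t')(9), Pow(-205, -1)), -1)) = Mul(Add(-1, 100), Pow(-189, -1)) = Mul(99, Rational(-1, 189)) = Rational(-11, 21)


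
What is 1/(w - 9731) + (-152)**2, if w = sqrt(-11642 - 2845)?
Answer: 2188107006461/94706848 - I*sqrt(14487)/94706848 ≈ 23104.0 - 1.2709e-6*I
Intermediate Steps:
w = I*sqrt(14487) (w = sqrt(-14487) = I*sqrt(14487) ≈ 120.36*I)
1/(w - 9731) + (-152)**2 = 1/(I*sqrt(14487) - 9731) + (-152)**2 = 1/(-9731 + I*sqrt(14487)) + 23104 = 23104 + 1/(-9731 + I*sqrt(14487))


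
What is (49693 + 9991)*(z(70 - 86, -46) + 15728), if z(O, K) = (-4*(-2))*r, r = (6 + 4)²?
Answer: 986457152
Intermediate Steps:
r = 100 (r = 10² = 100)
z(O, K) = 800 (z(O, K) = -4*(-2)*100 = 8*100 = 800)
(49693 + 9991)*(z(70 - 86, -46) + 15728) = (49693 + 9991)*(800 + 15728) = 59684*16528 = 986457152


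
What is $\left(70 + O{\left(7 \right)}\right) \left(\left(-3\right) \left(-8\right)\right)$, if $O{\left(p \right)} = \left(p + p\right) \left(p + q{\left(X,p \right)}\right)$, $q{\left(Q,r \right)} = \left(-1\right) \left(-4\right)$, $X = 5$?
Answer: $5376$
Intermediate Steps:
$q{\left(Q,r \right)} = 4$
$O{\left(p \right)} = 2 p \left(4 + p\right)$ ($O{\left(p \right)} = \left(p + p\right) \left(p + 4\right) = 2 p \left(4 + p\right)$)
$\left(70 + O{\left(7 \right)}\right) \left(\left(-3\right) \left(-8\right)\right) = \left(70 + 2 \cdot 7 \left(4 + 7\right)\right) \left(\left(-3\right) \left(-8\right)\right) = \left(70 + 2 \cdot 7 \cdot 11\right) 24 = \left(70 + 154\right) 24 = 224 \cdot 24 = 5376$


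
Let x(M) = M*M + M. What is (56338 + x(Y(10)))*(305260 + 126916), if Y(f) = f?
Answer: 24395470848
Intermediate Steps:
x(M) = M + M² (x(M) = M² + M = M + M²)
(56338 + x(Y(10)))*(305260 + 126916) = (56338 + 10*(1 + 10))*(305260 + 126916) = (56338 + 10*11)*432176 = (56338 + 110)*432176 = 56448*432176 = 24395470848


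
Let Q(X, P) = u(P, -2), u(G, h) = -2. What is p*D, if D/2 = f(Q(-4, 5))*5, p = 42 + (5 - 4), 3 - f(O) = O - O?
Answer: 1290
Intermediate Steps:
Q(X, P) = -2
f(O) = 3 (f(O) = 3 - (O - O) = 3 - 1*0 = 3 + 0 = 3)
p = 43 (p = 42 + (5 - 1*4) = 42 + (5 - 4) = 42 + 1 = 43)
D = 30 (D = 2*(3*5) = 2*15 = 30)
p*D = 43*30 = 1290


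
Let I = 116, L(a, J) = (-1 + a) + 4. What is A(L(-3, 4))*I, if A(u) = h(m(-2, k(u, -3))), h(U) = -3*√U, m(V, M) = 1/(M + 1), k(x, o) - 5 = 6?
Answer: -58*√3 ≈ -100.46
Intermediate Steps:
L(a, J) = 3 + a
k(x, o) = 11 (k(x, o) = 5 + 6 = 11)
m(V, M) = 1/(1 + M)
A(u) = -√3/2 (A(u) = -3/√(1 + 11) = -3*√3/6 = -√3/2)
A(L(-3, 4))*I = -√3/2*116 = -58*√3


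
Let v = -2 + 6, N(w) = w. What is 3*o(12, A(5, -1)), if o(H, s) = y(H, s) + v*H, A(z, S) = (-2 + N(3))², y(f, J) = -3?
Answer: 135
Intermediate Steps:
v = 4
A(z, S) = 1 (A(z, S) = (-2 + 3)² = 1² = 1)
o(H, s) = -3 + 4*H
3*o(12, A(5, -1)) = 3*(-3 + 4*12) = 3*(-3 + 48) = 3*45 = 135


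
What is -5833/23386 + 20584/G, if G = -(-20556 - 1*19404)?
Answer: 31036343/116813070 ≈ 0.26569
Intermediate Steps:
G = 39960 (G = -(-20556 - 19404) = -1*(-39960) = 39960)
-5833/23386 + 20584/G = -5833/23386 + 20584/39960 = -5833*1/23386 + 20584*(1/39960) = -5833/23386 + 2573/4995 = 31036343/116813070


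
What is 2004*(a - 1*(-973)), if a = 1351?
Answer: 4657296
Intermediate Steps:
2004*(a - 1*(-973)) = 2004*(1351 - 1*(-973)) = 2004*(1351 + 973) = 2004*2324 = 4657296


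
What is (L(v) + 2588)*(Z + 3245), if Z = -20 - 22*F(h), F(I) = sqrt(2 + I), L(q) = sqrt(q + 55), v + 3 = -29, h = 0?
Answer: (2588 + sqrt(23))*(3225 - 22*sqrt(2)) ≈ 8.2811e+6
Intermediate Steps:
v = -32 (v = -3 - 29 = -32)
L(q) = sqrt(55 + q)
Z = -20 - 22*sqrt(2) (Z = -20 - 22*sqrt(2 + 0) = -20 - 22*sqrt(2) ≈ -51.113)
(L(v) + 2588)*(Z + 3245) = (sqrt(55 - 32) + 2588)*((-20 - 22*sqrt(2)) + 3245) = (sqrt(23) + 2588)*(3225 - 22*sqrt(2)) = (2588 + sqrt(23))*(3225 - 22*sqrt(2))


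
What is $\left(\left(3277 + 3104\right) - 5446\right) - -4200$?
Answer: $5135$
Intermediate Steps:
$\left(\left(3277 + 3104\right) - 5446\right) - -4200 = \left(6381 - 5446\right) + 4200 = 935 + 4200 = 5135$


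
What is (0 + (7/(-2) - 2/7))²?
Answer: 2809/196 ≈ 14.332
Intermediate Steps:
(0 + (7/(-2) - 2/7))² = (0 + (7*(-½) - 2*⅐))² = (0 + (-7/2 - 2/7))² = (0 - 53/14)² = (-53/14)² = 2809/196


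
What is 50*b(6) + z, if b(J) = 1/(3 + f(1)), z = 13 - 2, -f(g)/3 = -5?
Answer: 124/9 ≈ 13.778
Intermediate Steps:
f(g) = 15 (f(g) = -3*(-5) = 15)
z = 11
b(J) = 1/18 (b(J) = 1/(3 + 15) = 1/18)
50*b(6) + z = 50*(1/18) + 11 = 25/9 + 11 = 124/9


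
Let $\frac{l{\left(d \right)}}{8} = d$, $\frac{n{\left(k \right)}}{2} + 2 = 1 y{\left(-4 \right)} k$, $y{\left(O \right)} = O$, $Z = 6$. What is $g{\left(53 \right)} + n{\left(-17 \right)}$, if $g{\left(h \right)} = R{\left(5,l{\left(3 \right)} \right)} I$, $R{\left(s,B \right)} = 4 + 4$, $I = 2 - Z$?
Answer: $100$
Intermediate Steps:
$n{\left(k \right)} = -4 - 8 k$ ($n{\left(k \right)} = -4 + 2 \cdot 1 \left(-4\right) k = -4 + 2 \left(- 4 k\right) = -4 - 8 k$)
$I = -4$ ($I = 2 - 6 = -4$)
$l{\left(d \right)} = 8 d$
$R{\left(s,B \right)} = 8$
$g{\left(h \right)} = -32$ ($g{\left(h \right)} = 8 \left(-4\right) = -32$)
$g{\left(53 \right)} + n{\left(-17 \right)} = -32 - -132 = -32 + \left(-4 + 136\right) = -32 + 132 = 100$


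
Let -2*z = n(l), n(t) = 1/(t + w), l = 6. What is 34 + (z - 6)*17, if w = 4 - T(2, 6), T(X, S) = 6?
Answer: -561/8 ≈ -70.125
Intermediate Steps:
w = -2 (w = 4 - 1*6 = 4 - 6 = -2)
n(t) = 1/(-2 + t) (n(t) = 1/(t - 2) = 1/(-2 + t))
z = -⅛ (z = -1/(2*(-2 + 6)) = -½/4 = -½*¼ = -⅛ ≈ -0.12500)
34 + (z - 6)*17 = 34 + (-⅛ - 6)*17 = 34 - 49/8*17 = 34 - 833/8 = -561/8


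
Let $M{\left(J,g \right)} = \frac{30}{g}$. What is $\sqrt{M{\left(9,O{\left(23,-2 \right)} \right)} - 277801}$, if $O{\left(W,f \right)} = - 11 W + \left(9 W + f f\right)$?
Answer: $\frac{6 i \sqrt{378119}}{7} \approx 527.07 i$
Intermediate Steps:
$O{\left(W,f \right)} = f^{2} - 2 W$ ($O{\left(W,f \right)} = - 11 W + \left(9 W + f^{2}\right) = - 11 W + \left(f^{2} + 9 W\right) = f^{2} - 2 W$)
$\sqrt{M{\left(9,O{\left(23,-2 \right)} \right)} - 277801} = \sqrt{\frac{30}{\left(-2\right)^{2} - 46} - 277801} = \sqrt{\frac{30}{4 - 46} - 277801} = \sqrt{\frac{30}{-42} - 277801} = \sqrt{30 \left(- \frac{1}{42}\right) - 277801} = \sqrt{- \frac{5}{7} - 277801} = \sqrt{- \frac{1944612}{7}} = \frac{6 i \sqrt{378119}}{7}$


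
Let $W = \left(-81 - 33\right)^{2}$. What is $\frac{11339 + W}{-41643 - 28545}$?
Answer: $- \frac{24335}{70188} \approx -0.34671$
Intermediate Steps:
$W = 12996$ ($W = \left(-114\right)^{2} = 12996$)
$\frac{11339 + W}{-41643 - 28545} = \frac{11339 + 12996}{-41643 - 28545} = \frac{24335}{-70188} = 24335 \left(- \frac{1}{70188}\right) = - \frac{24335}{70188}$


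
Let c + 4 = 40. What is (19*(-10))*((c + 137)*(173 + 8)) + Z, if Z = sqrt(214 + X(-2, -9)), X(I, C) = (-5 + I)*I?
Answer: -5949470 + 2*sqrt(57) ≈ -5.9495e+6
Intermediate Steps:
X(I, C) = I*(-5 + I)
Z = 2*sqrt(57) (Z = sqrt(214 - 2*(-5 - 2)) = sqrt(214 - 2*(-7)) = sqrt(214 + 14) = sqrt(228) = 2*sqrt(57) ≈ 15.100)
c = 36 (c = -4 + 40 = 36)
(19*(-10))*((c + 137)*(173 + 8)) + Z = (19*(-10))*((36 + 137)*(173 + 8)) + 2*sqrt(57) = -32870*181 + 2*sqrt(57) = -190*31313 + 2*sqrt(57) = -5949470 + 2*sqrt(57)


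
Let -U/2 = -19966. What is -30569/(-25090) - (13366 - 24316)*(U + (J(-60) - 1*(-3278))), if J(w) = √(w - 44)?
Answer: 11871320985569/25090 + 21900*I*√26 ≈ 4.7315e+8 + 1.1167e+5*I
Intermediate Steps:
U = 39932 (U = -2*(-19966) = 39932)
J(w) = √(-44 + w)
-30569/(-25090) - (13366 - 24316)*(U + (J(-60) - 1*(-3278))) = -30569/(-25090) - (13366 - 24316)*(39932 + (√(-44 - 60) - 1*(-3278))) = -30569*(-1/25090) - (-10950)*(39932 + (√(-104) + 3278)) = 30569/25090 - (-10950)*(39932 + (2*I*√26 + 3278)) = 30569/25090 - (-10950)*(39932 + (3278 + 2*I*√26)) = 30569/25090 - (-10950)*(43210 + 2*I*√26) = 30569/25090 - (-473149500 - 21900*I*√26) = 30569/25090 + (473149500 + 21900*I*√26) = 11871320985569/25090 + 21900*I*√26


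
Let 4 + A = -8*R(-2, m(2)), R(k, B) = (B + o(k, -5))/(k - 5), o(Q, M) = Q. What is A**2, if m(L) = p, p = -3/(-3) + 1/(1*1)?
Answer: 16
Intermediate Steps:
p = 2 (p = -3*(-1/3) + 1/1 = 1 + 1*1 = 1 + 1 = 2)
m(L) = 2
R(k, B) = (B + k)/(-5 + k) (R(k, B) = (B + k)/(k - 5) = (B + k)/(-5 + k))
A = -4 (A = -4 - 8*(2 - 2)/(-5 - 2) = -4 - 8*0/(-7) = -4 - (-8)*0/7 = -4 - 8*0 = -4 + 0 = -4)
A**2 = (-4)**2 = 16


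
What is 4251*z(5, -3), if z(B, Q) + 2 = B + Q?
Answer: 0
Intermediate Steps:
z(B, Q) = -2 + B + Q (z(B, Q) = -2 + (B + Q) = -2 + B + Q)
4251*z(5, -3) = 4251*(-2 + 5 - 3) = 4251*0 = 0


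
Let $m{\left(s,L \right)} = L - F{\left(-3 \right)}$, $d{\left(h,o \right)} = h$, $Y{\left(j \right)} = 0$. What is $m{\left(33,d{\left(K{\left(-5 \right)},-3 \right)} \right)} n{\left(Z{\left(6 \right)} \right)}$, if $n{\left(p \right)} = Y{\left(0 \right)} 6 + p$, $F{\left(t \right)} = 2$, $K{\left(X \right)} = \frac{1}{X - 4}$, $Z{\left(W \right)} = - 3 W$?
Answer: $38$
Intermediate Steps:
$K{\left(X \right)} = \frac{1}{-4 + X}$
$n{\left(p \right)} = p$ ($n{\left(p \right)} = 0 \cdot 6 + p = 0 + p = p$)
$m{\left(s,L \right)} = -2 + L$ ($m{\left(s,L \right)} = L - 2 = -2 + L$)
$m{\left(33,d{\left(K{\left(-5 \right)},-3 \right)} \right)} n{\left(Z{\left(6 \right)} \right)} = \left(-2 + \frac{1}{-4 - 5}\right) \left(\left(-3\right) 6\right) = \left(-2 + \frac{1}{-9}\right) \left(-18\right) = \left(-2 - \frac{1}{9}\right) \left(-18\right) = \left(- \frac{19}{9}\right) \left(-18\right) = 38$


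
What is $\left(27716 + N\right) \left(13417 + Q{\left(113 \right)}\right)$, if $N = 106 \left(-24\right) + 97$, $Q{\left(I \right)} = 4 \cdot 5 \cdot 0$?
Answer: $339034173$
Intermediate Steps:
$Q{\left(I \right)} = 0$ ($Q{\left(I \right)} = 20 \cdot 0 = 0$)
$N = -2447$ ($N = -2544 + 97 = -2447$)
$\left(27716 + N\right) \left(13417 + Q{\left(113 \right)}\right) = \left(27716 - 2447\right) \left(13417 + 0\right) = 25269 \cdot 13417 = 339034173$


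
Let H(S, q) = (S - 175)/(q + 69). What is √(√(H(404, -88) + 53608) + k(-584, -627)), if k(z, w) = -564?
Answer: √(-203604 + 57*√2149793)/19 ≈ 18.234*I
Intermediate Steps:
H(S, q) = (-175 + S)/(69 + q)
√(√(H(404, -88) + 53608) + k(-584, -627)) = √(√((-175 + 404)/(69 - 88) + 53608) - 564) = √(√(229/(-19) + 53608) - 564) = √(√(-1/19*229 + 53608) - 564) = √(√(-229/19 + 53608) - 564) = √(√(1018323/19) - 564) = √(3*√2149793/19 - 564) = √(-564 + 3*√2149793/19)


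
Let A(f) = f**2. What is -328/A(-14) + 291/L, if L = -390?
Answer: -15413/6370 ≈ -2.4196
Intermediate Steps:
-328/A(-14) + 291/L = -328/((-14)**2) + 291/(-390) = -328/196 + 291*(-1/390) = -328*1/196 - 97/130 = -82/49 - 97/130 = -15413/6370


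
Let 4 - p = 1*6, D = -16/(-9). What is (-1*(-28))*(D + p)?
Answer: -56/9 ≈ -6.2222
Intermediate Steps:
D = 16/9 (D = -16*(-1/9) = 16/9 ≈ 1.7778)
p = -2 (p = 4 - 6 = -2)
(-1*(-28))*(D + p) = (-1*(-28))*(16/9 - 2) = 28*(-2/9) = -56/9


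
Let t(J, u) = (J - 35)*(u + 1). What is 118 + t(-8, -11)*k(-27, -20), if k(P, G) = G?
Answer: -8482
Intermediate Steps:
t(J, u) = (1 + u)*(-35 + J) (t(J, u) = (-35 + J)*(1 + u) = (1 + u)*(-35 + J))
118 + t(-8, -11)*k(-27, -20) = 118 + (-35 - 8 - 35*(-11) - 8*(-11))*(-20) = 118 + (-35 - 8 + 385 + 88)*(-20) = 118 + 430*(-20) = 118 - 8600 = -8482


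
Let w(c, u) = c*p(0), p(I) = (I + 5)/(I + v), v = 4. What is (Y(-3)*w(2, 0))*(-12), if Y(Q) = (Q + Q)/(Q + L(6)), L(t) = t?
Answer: 60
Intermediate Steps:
p(I) = (5 + I)/(4 + I) (p(I) = (I + 5)/(I + 4) = (5 + I)/(4 + I))
Y(Q) = 2*Q/(6 + Q) (Y(Q) = (Q + Q)/(Q + 6) = (2*Q)/(6 + Q) = 2*Q/(6 + Q))
w(c, u) = 5*c/4 (w(c, u) = c*((5 + 0)/(4 + 0)) = c*(5/4) = 5*c/4)
(Y(-3)*w(2, 0))*(-12) = ((2*(-3)/(6 - 3))*((5/4)*2))*(-12) = ((2*(-3)/3)*(5/2))*(-12) = ((2*(-3)*(⅓))*(5/2))*(-12) = -2*5/2*(-12) = -5*(-12) = 60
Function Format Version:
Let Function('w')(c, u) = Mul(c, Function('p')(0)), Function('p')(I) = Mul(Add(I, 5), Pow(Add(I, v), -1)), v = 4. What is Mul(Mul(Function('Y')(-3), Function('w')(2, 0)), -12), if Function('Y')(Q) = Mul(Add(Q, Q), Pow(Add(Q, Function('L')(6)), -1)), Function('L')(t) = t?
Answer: 60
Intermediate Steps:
Function('p')(I) = Mul(Pow(Add(4, I), -1), Add(5, I)) (Function('p')(I) = Mul(Add(I, 5), Pow(Add(I, 4), -1)) = Mul(Add(5, I), Pow(Add(4, I), -1)) = Mul(Pow(Add(4, I), -1), Add(5, I)))
Function('Y')(Q) = Mul(2, Q, Pow(Add(6, Q), -1)) (Function('Y')(Q) = Mul(Add(Q, Q), Pow(Add(Q, 6), -1)) = Mul(Mul(2, Q), Pow(Add(6, Q), -1)) = Mul(2, Q, Pow(Add(6, Q), -1)))
Function('w')(c, u) = Mul(Rational(5, 4), c) (Function('w')(c, u) = Mul(c, Mul(Pow(Add(4, 0), -1), Add(5, 0))) = Mul(c, Mul(Pow(4, -1), 5)) = Mul(c, Mul(Rational(1, 4), 5)) = Mul(c, Rational(5, 4)) = Mul(Rational(5, 4), c))
Mul(Mul(Function('Y')(-3), Function('w')(2, 0)), -12) = Mul(Mul(Mul(2, -3, Pow(Add(6, -3), -1)), Mul(Rational(5, 4), 2)), -12) = Mul(Mul(Mul(2, -3, Pow(3, -1)), Rational(5, 2)), -12) = Mul(Mul(Mul(2, -3, Rational(1, 3)), Rational(5, 2)), -12) = Mul(Mul(-2, Rational(5, 2)), -12) = Mul(-5, -12) = 60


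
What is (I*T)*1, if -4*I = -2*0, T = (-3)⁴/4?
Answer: 0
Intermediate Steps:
T = 81/4 (T = 81*(¼) = 81/4 ≈ 20.250)
I = 0 (I = -(-1)*0/2 = -¼*0 = 0)
(I*T)*1 = (0*(81/4))*1 = 0*1 = 0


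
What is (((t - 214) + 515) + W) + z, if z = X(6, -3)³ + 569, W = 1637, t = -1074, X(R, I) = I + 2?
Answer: 1432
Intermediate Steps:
X(R, I) = 2 + I
z = 568 (z = (2 - 3)³ + 569 = (-1)³ + 569 = -1 + 569 = 568)
(((t - 214) + 515) + W) + z = (((-1074 - 214) + 515) + 1637) + 568 = ((-1288 + 515) + 1637) + 568 = (-773 + 1637) + 568 = 864 + 568 = 1432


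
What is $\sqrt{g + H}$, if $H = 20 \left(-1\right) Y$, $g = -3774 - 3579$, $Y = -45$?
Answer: $3 i \sqrt{717} \approx 80.331 i$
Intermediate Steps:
$g = -7353$ ($g = -3774 - 3579 = -7353$)
$H = 900$ ($H = 20 \left(-1\right) \left(-45\right) = \left(-20\right) \left(-45\right) = 900$)
$\sqrt{g + H} = \sqrt{-7353 + 900} = \sqrt{-6453} = 3 i \sqrt{717}$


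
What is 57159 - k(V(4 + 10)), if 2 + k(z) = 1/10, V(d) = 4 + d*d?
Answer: 571609/10 ≈ 57161.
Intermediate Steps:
V(d) = 4 + d²
k(z) = -19/10 (k(z) = -2 + 1/10 = -2 + ⅒ = -19/10)
57159 - k(V(4 + 10)) = 57159 - 1*(-19/10) = 57159 + 19/10 = 571609/10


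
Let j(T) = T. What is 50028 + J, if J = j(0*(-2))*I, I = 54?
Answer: 50028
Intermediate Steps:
J = 0 (J = (0*(-2))*54 = 0*54 = 0)
50028 + J = 50028 + 0 = 50028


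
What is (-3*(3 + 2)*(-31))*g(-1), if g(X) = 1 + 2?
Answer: 1395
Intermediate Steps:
g(X) = 3
(-3*(3 + 2)*(-31))*g(-1) = (-3*(3 + 2)*(-31))*3 = (-3*5*(-31))*3 = -15*(-31)*3 = 465*3 = 1395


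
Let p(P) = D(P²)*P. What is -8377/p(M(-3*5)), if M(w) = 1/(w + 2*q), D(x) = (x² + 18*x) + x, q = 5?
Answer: 26178125/476 ≈ 54996.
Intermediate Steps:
D(x) = x² + 19*x
M(w) = 1/(10 + w) (M(w) = 1/(w + 2*5) = 1/(w + 10) = 1/(10 + w))
p(P) = P³*(19 + P²) (p(P) = (P²*(19 + P²))*P = P³*(19 + P²))
-8377/p(M(-3*5)) = -8377*(10 - 3*5)³/(19 + (1/(10 - 3*5))²) = -8377*(10 - 15)³/(19 + (1/(10 - 15))²) = -8377*(-125/(19 + (1/(-5))²)) = -8377*(-125/(19 + (-⅕)²)) = -8377*(-125/(19 + 1/25)) = -8377/((-1/125*476/25)) = -8377/(-476/3125) = -8377*(-3125/476) = 26178125/476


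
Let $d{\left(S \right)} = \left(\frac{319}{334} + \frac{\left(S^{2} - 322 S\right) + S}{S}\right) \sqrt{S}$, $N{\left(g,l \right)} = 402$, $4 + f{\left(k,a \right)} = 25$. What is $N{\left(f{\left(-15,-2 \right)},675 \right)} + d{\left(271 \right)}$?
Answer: $402 - \frac{16381 \sqrt{271}}{334} \approx -405.38$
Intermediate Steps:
$f{\left(k,a \right)} = 21$ ($f{\left(k,a \right)} = -4 + 25 = 21$)
$d{\left(S \right)} = \sqrt{S} \left(\frac{319}{334} + \frac{S^{2} - 321 S}{S}\right)$ ($d{\left(S \right)} = \left(319 \cdot \frac{1}{334} + \frac{S^{2} - 321 S}{S}\right) \sqrt{S} = \left(\frac{319}{334} + \frac{S^{2} - 321 S}{S}\right) \sqrt{S} = \sqrt{S} \left(\frac{319}{334} + \frac{S^{2} - 321 S}{S}\right)$)
$N{\left(f{\left(-15,-2 \right)},675 \right)} + d{\left(271 \right)} = 402 + \sqrt{271} \left(- \frac{106895}{334} + 271\right) = 402 + \sqrt{271} \left(- \frac{16381}{334}\right) = 402 - \frac{16381 \sqrt{271}}{334}$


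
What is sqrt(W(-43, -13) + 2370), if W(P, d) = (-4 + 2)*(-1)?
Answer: 2*sqrt(593) ≈ 48.703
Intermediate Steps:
W(P, d) = 2 (W(P, d) = -2*(-1) = 2)
sqrt(W(-43, -13) + 2370) = sqrt(2 + 2370) = sqrt(2372) = 2*sqrt(593)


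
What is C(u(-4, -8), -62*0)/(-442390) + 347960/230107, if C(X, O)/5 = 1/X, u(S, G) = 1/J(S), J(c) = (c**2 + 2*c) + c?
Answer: 15392942226/10179703573 ≈ 1.5121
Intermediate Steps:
J(c) = c**2 + 3*c
u(S, G) = 1/(S*(3 + S))
C(X, O) = 5/X
C(u(-4, -8), -62*0)/(-442390) + 347960/230107 = (5/((1/((-4)*(3 - 4)))))/(-442390) + 347960/230107 = (5/((-1/4/(-1))))*(-1/442390) + 347960*(1/230107) = (5/((-1/4*(-1))))*(-1/442390) + 347960/230107 = (5/(1/4))*(-1/442390) + 347960/230107 = (5*4)*(-1/442390) + 347960/230107 = 20*(-1/442390) + 347960/230107 = -2/44239 + 347960/230107 = 15392942226/10179703573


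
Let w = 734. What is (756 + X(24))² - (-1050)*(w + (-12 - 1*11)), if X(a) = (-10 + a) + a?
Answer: 1376986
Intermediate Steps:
X(a) = -10 + 2*a
(756 + X(24))² - (-1050)*(w + (-12 - 1*11)) = (756 + (-10 + 2*24))² - (-1050)*(734 + (-12 - 1*11)) = (756 + (-10 + 48))² - (-1050)*(734 + (-12 - 11)) = (756 + 38)² - (-1050)*(734 - 23) = 794² - (-1050)*711 = 630436 - 1*(-746550) = 630436 + 746550 = 1376986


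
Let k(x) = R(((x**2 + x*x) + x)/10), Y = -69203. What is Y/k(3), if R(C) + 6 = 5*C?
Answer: -138406/9 ≈ -15378.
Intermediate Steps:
R(C) = -6 + 5*C
k(x) = -6 + x**2 + x/2 (k(x) = -6 + 5*(((x**2 + x*x) + x)/10) = -6 + 5*(((x**2 + x**2) + x)*(1/10)) = -6 + 5*((2*x**2 + x)*(1/10)) = -6 + 5*((x + 2*x**2)*(1/10)) = -6 + 5*(x**2/5 + x/10) = -6 + (x**2 + x/2) = -6 + x**2 + x/2)
Y/k(3) = -69203/(-6 + 3**2 + (1/2)*3) = -69203/(-6 + 9 + 3/2) = -69203/9/2 = -69203*2/9 = -138406/9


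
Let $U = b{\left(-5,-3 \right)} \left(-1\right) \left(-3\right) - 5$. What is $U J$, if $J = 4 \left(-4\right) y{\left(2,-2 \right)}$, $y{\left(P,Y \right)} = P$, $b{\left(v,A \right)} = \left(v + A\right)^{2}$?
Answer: $-5984$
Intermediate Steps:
$b{\left(v,A \right)} = \left(A + v\right)^{2}$
$J = -32$ ($J = 4 \left(-4\right) 2 = \left(-16\right) 2 = -32$)
$U = 187$ ($U = \left(-3 - 5\right)^{2} \left(-1\right) \left(-3\right) - 5 = \left(-8\right)^{2} \left(-1\right) \left(-3\right) - 5 = 64 \left(-1\right) \left(-3\right) - 5 = \left(-64\right) \left(-3\right) - 5 = 192 - 5 = 187$)
$U J = 187 \left(-32\right) = -5984$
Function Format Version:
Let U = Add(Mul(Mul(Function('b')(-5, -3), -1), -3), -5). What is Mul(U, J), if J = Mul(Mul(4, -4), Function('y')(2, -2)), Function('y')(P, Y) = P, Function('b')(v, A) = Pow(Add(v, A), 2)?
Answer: -5984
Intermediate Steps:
Function('b')(v, A) = Pow(Add(A, v), 2)
J = -32 (J = Mul(Mul(4, -4), 2) = Mul(-16, 2) = -32)
U = 187 (U = Add(Mul(Mul(Pow(Add(-3, -5), 2), -1), -3), -5) = Add(Mul(Mul(Pow(-8, 2), -1), -3), -5) = Add(Mul(Mul(64, -1), -3), -5) = Add(Mul(-64, -3), -5) = Add(192, -5) = 187)
Mul(U, J) = Mul(187, -32) = -5984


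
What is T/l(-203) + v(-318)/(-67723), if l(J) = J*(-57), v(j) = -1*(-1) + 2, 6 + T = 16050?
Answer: 51738719/37315373 ≈ 1.3865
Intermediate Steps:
T = 16044 (T = -6 + 16050 = 16044)
v(j) = 3 (v(j) = 1 + 2 = 3)
l(J) = -57*J
T/l(-203) + v(-318)/(-67723) = 16044/((-57*(-203))) + 3/(-67723) = 16044/11571 + 3*(-1/67723) = 16044*(1/11571) - 3/67723 = 764/551 - 3/67723 = 51738719/37315373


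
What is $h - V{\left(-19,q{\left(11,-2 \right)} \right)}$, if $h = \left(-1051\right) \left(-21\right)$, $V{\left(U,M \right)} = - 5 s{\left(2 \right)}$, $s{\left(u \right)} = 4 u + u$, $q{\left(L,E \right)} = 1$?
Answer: $22121$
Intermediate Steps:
$s{\left(u \right)} = 5 u$
$V{\left(U,M \right)} = -50$ ($V{\left(U,M \right)} = - 5 \cdot 5 \cdot 2 = \left(-5\right) 10 = -50$)
$h = 22071$
$h - V{\left(-19,q{\left(11,-2 \right)} \right)} = 22071 - -50 = 22071 + 50 = 22121$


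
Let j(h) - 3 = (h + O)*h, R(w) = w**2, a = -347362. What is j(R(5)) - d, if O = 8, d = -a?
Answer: -346534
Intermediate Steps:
d = 347362 (d = -1*(-347362) = 347362)
j(h) = 3 + h*(8 + h) (j(h) = 3 + (h + 8)*h = 3 + (8 + h)*h = 3 + h*(8 + h))
j(R(5)) - d = (3 + (5**2)**2 + 8*5**2) - 1*347362 = (3 + 25**2 + 8*25) - 347362 = (3 + 625 + 200) - 347362 = 828 - 347362 = -346534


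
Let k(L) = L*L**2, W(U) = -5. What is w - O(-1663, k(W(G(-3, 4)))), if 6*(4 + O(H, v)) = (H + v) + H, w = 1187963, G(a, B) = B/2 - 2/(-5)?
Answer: 7131253/6 ≈ 1.1885e+6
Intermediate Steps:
G(a, B) = 2/5 + B/2 (G(a, B) = B*(1/2) - 2*(-1/5) = B/2 + 2/5 = 2/5 + B/2)
k(L) = L**3
O(H, v) = -4 + H/3 + v/6 (O(H, v) = -4 + ((H + v) + H)/6 = -4 + (v + 2*H)/6 = -4 + (H/3 + v/6) = -4 + H/3 + v/6)
w - O(-1663, k(W(G(-3, 4)))) = 1187963 - (-4 + (1/3)*(-1663) + (1/6)*(-5)**3) = 1187963 - (-4 - 1663/3 + (1/6)*(-125)) = 1187963 - (-4 - 1663/3 - 125/6) = 1187963 - 1*(-3475/6) = 1187963 + 3475/6 = 7131253/6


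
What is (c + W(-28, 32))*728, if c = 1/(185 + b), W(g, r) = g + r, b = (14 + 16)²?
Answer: 451464/155 ≈ 2912.7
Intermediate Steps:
b = 900 (b = 30² = 900)
c = 1/1085 (c = 1/(185 + 900) = 1/1085 ≈ 0.00092166)
(c + W(-28, 32))*728 = (1/1085 + (-28 + 32))*728 = (1/1085 + 4)*728 = (4341/1085)*728 = 451464/155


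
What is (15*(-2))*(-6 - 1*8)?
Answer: 420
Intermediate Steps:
(15*(-2))*(-6 - 1*8) = -30*(-6 - 8) = -30*(-14) = 420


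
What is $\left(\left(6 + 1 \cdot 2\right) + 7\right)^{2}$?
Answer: $225$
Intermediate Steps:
$\left(\left(6 + 1 \cdot 2\right) + 7\right)^{2} = \left(\left(6 + 2\right) + 7\right)^{2} = \left(8 + 7\right)^{2} = 15^{2} = 225$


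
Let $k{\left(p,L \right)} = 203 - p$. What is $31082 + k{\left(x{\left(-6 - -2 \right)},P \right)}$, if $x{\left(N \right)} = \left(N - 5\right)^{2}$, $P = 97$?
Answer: $31204$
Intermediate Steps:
$x{\left(N \right)} = \left(-5 + N\right)^{2}$
$31082 + k{\left(x{\left(-6 - -2 \right)},P \right)} = 31082 + \left(203 - \left(-5 - 4\right)^{2}\right) = 31082 + \left(203 - \left(-9\right)^{2}\right) = 31082 + \left(203 - 81\right) = 31082 + 122 = 31204$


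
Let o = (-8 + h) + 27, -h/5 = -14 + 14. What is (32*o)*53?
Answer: 32224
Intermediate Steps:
h = 0 (h = -5*(-14 + 14) = -5*0 = 0)
o = 19 (o = (-8 + 0) + 27 = -8 + 27 = 19)
(32*o)*53 = (32*19)*53 = 608*53 = 32224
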